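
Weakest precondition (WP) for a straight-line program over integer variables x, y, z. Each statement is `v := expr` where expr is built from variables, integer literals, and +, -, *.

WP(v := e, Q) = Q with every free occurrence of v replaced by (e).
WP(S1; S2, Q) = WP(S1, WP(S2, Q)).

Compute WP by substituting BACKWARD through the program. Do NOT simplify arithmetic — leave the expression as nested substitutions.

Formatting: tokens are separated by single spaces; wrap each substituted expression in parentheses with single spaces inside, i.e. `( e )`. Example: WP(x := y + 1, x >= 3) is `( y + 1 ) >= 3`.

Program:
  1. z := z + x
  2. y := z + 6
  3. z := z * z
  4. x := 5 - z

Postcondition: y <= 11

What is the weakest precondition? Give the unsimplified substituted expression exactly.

Answer: ( ( z + x ) + 6 ) <= 11

Derivation:
post: y <= 11
stmt 4: x := 5 - z  -- replace 0 occurrence(s) of x with (5 - z)
  => y <= 11
stmt 3: z := z * z  -- replace 0 occurrence(s) of z with (z * z)
  => y <= 11
stmt 2: y := z + 6  -- replace 1 occurrence(s) of y with (z + 6)
  => ( z + 6 ) <= 11
stmt 1: z := z + x  -- replace 1 occurrence(s) of z with (z + x)
  => ( ( z + x ) + 6 ) <= 11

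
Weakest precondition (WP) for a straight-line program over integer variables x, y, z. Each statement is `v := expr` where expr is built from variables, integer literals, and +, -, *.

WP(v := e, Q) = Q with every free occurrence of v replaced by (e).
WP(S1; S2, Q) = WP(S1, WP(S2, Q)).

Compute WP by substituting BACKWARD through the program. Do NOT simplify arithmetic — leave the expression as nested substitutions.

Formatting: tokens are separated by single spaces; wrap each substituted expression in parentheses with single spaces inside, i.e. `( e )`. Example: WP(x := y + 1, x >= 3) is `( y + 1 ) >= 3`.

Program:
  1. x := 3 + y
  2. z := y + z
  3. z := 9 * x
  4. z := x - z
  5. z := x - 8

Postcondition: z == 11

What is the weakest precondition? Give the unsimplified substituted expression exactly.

Answer: ( ( 3 + y ) - 8 ) == 11

Derivation:
post: z == 11
stmt 5: z := x - 8  -- replace 1 occurrence(s) of z with (x - 8)
  => ( x - 8 ) == 11
stmt 4: z := x - z  -- replace 0 occurrence(s) of z with (x - z)
  => ( x - 8 ) == 11
stmt 3: z := 9 * x  -- replace 0 occurrence(s) of z with (9 * x)
  => ( x - 8 ) == 11
stmt 2: z := y + z  -- replace 0 occurrence(s) of z with (y + z)
  => ( x - 8 ) == 11
stmt 1: x := 3 + y  -- replace 1 occurrence(s) of x with (3 + y)
  => ( ( 3 + y ) - 8 ) == 11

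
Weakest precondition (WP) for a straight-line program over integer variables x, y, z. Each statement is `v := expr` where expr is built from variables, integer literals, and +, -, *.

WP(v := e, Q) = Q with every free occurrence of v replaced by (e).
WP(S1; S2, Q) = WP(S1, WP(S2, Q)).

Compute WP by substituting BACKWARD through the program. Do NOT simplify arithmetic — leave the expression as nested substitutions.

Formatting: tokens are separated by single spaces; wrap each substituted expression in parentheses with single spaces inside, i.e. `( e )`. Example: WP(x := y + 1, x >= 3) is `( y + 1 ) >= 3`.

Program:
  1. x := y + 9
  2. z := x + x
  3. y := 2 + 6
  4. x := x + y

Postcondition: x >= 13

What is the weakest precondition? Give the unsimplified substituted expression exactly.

post: x >= 13
stmt 4: x := x + y  -- replace 1 occurrence(s) of x with (x + y)
  => ( x + y ) >= 13
stmt 3: y := 2 + 6  -- replace 1 occurrence(s) of y with (2 + 6)
  => ( x + ( 2 + 6 ) ) >= 13
stmt 2: z := x + x  -- replace 0 occurrence(s) of z with (x + x)
  => ( x + ( 2 + 6 ) ) >= 13
stmt 1: x := y + 9  -- replace 1 occurrence(s) of x with (y + 9)
  => ( ( y + 9 ) + ( 2 + 6 ) ) >= 13

Answer: ( ( y + 9 ) + ( 2 + 6 ) ) >= 13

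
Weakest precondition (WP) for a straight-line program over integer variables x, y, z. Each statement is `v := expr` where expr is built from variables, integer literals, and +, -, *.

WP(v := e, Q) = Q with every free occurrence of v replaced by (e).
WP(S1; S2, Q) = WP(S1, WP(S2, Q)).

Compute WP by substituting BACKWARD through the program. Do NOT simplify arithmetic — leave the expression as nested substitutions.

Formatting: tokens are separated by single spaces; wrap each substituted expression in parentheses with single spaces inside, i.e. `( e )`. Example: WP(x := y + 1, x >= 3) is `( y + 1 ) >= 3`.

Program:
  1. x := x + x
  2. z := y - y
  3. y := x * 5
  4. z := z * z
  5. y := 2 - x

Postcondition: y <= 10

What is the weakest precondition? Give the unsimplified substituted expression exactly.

Answer: ( 2 - ( x + x ) ) <= 10

Derivation:
post: y <= 10
stmt 5: y := 2 - x  -- replace 1 occurrence(s) of y with (2 - x)
  => ( 2 - x ) <= 10
stmt 4: z := z * z  -- replace 0 occurrence(s) of z with (z * z)
  => ( 2 - x ) <= 10
stmt 3: y := x * 5  -- replace 0 occurrence(s) of y with (x * 5)
  => ( 2 - x ) <= 10
stmt 2: z := y - y  -- replace 0 occurrence(s) of z with (y - y)
  => ( 2 - x ) <= 10
stmt 1: x := x + x  -- replace 1 occurrence(s) of x with (x + x)
  => ( 2 - ( x + x ) ) <= 10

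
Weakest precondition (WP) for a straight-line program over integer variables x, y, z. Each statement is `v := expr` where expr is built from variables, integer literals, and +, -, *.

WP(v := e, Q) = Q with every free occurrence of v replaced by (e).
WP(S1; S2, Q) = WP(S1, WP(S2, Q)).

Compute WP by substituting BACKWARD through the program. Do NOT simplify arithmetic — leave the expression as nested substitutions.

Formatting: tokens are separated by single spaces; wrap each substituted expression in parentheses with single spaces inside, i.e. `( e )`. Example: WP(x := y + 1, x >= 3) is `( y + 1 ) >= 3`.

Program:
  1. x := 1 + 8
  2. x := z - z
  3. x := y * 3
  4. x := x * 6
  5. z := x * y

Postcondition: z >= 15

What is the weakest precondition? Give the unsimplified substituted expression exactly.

Answer: ( ( ( y * 3 ) * 6 ) * y ) >= 15

Derivation:
post: z >= 15
stmt 5: z := x * y  -- replace 1 occurrence(s) of z with (x * y)
  => ( x * y ) >= 15
stmt 4: x := x * 6  -- replace 1 occurrence(s) of x with (x * 6)
  => ( ( x * 6 ) * y ) >= 15
stmt 3: x := y * 3  -- replace 1 occurrence(s) of x with (y * 3)
  => ( ( ( y * 3 ) * 6 ) * y ) >= 15
stmt 2: x := z - z  -- replace 0 occurrence(s) of x with (z - z)
  => ( ( ( y * 3 ) * 6 ) * y ) >= 15
stmt 1: x := 1 + 8  -- replace 0 occurrence(s) of x with (1 + 8)
  => ( ( ( y * 3 ) * 6 ) * y ) >= 15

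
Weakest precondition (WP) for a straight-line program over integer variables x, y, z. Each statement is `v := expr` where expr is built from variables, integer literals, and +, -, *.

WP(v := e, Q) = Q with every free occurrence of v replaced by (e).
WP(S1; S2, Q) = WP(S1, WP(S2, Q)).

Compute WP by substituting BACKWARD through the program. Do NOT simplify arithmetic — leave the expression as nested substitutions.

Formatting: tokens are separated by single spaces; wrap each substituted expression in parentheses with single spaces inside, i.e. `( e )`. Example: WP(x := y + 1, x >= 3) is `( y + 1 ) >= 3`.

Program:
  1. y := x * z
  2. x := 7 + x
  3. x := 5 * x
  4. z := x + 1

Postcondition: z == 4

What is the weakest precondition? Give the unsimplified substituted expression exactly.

Answer: ( ( 5 * ( 7 + x ) ) + 1 ) == 4

Derivation:
post: z == 4
stmt 4: z := x + 1  -- replace 1 occurrence(s) of z with (x + 1)
  => ( x + 1 ) == 4
stmt 3: x := 5 * x  -- replace 1 occurrence(s) of x with (5 * x)
  => ( ( 5 * x ) + 1 ) == 4
stmt 2: x := 7 + x  -- replace 1 occurrence(s) of x with (7 + x)
  => ( ( 5 * ( 7 + x ) ) + 1 ) == 4
stmt 1: y := x * z  -- replace 0 occurrence(s) of y with (x * z)
  => ( ( 5 * ( 7 + x ) ) + 1 ) == 4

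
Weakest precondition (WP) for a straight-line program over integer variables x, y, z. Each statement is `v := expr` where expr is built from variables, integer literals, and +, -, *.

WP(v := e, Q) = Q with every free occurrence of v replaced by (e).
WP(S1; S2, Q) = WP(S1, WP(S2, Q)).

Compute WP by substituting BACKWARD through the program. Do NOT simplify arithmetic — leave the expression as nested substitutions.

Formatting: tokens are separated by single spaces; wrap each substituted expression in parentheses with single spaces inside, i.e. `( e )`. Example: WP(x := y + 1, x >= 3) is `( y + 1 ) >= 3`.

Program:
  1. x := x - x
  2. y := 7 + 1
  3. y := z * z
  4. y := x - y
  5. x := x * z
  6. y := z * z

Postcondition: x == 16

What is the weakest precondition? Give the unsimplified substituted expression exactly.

post: x == 16
stmt 6: y := z * z  -- replace 0 occurrence(s) of y with (z * z)
  => x == 16
stmt 5: x := x * z  -- replace 1 occurrence(s) of x with (x * z)
  => ( x * z ) == 16
stmt 4: y := x - y  -- replace 0 occurrence(s) of y with (x - y)
  => ( x * z ) == 16
stmt 3: y := z * z  -- replace 0 occurrence(s) of y with (z * z)
  => ( x * z ) == 16
stmt 2: y := 7 + 1  -- replace 0 occurrence(s) of y with (7 + 1)
  => ( x * z ) == 16
stmt 1: x := x - x  -- replace 1 occurrence(s) of x with (x - x)
  => ( ( x - x ) * z ) == 16

Answer: ( ( x - x ) * z ) == 16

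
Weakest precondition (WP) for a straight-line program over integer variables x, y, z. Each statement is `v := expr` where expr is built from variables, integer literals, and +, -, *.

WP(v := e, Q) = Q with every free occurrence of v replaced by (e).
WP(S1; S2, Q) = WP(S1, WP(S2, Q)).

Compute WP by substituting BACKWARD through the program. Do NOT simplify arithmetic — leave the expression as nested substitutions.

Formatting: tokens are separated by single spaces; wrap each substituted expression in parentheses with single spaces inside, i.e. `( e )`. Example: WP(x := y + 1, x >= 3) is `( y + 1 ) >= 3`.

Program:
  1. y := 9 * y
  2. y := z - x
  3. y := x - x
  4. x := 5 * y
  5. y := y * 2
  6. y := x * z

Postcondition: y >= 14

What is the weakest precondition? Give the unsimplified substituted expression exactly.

post: y >= 14
stmt 6: y := x * z  -- replace 1 occurrence(s) of y with (x * z)
  => ( x * z ) >= 14
stmt 5: y := y * 2  -- replace 0 occurrence(s) of y with (y * 2)
  => ( x * z ) >= 14
stmt 4: x := 5 * y  -- replace 1 occurrence(s) of x with (5 * y)
  => ( ( 5 * y ) * z ) >= 14
stmt 3: y := x - x  -- replace 1 occurrence(s) of y with (x - x)
  => ( ( 5 * ( x - x ) ) * z ) >= 14
stmt 2: y := z - x  -- replace 0 occurrence(s) of y with (z - x)
  => ( ( 5 * ( x - x ) ) * z ) >= 14
stmt 1: y := 9 * y  -- replace 0 occurrence(s) of y with (9 * y)
  => ( ( 5 * ( x - x ) ) * z ) >= 14

Answer: ( ( 5 * ( x - x ) ) * z ) >= 14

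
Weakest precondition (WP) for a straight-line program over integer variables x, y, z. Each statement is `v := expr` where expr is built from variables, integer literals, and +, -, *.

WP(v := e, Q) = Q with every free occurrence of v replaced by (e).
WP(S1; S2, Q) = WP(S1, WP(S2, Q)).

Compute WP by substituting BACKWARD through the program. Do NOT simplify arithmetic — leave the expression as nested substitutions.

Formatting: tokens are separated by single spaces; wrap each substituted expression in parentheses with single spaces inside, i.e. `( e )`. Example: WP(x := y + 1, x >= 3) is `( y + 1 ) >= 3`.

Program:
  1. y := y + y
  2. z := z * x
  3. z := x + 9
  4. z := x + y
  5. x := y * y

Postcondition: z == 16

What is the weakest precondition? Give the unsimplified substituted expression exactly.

Answer: ( x + ( y + y ) ) == 16

Derivation:
post: z == 16
stmt 5: x := y * y  -- replace 0 occurrence(s) of x with (y * y)
  => z == 16
stmt 4: z := x + y  -- replace 1 occurrence(s) of z with (x + y)
  => ( x + y ) == 16
stmt 3: z := x + 9  -- replace 0 occurrence(s) of z with (x + 9)
  => ( x + y ) == 16
stmt 2: z := z * x  -- replace 0 occurrence(s) of z with (z * x)
  => ( x + y ) == 16
stmt 1: y := y + y  -- replace 1 occurrence(s) of y with (y + y)
  => ( x + ( y + y ) ) == 16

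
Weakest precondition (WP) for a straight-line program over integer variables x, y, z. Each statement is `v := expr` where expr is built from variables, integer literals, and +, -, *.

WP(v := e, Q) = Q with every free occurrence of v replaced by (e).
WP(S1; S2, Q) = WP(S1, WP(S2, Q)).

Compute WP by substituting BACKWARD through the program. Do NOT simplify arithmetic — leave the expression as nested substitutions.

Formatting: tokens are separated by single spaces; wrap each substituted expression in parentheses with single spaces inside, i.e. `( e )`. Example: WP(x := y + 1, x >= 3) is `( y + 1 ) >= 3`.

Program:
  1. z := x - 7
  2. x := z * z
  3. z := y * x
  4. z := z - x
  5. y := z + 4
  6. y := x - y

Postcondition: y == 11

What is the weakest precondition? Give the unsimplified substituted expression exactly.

Answer: ( ( ( x - 7 ) * ( x - 7 ) ) - ( ( ( y * ( ( x - 7 ) * ( x - 7 ) ) ) - ( ( x - 7 ) * ( x - 7 ) ) ) + 4 ) ) == 11

Derivation:
post: y == 11
stmt 6: y := x - y  -- replace 1 occurrence(s) of y with (x - y)
  => ( x - y ) == 11
stmt 5: y := z + 4  -- replace 1 occurrence(s) of y with (z + 4)
  => ( x - ( z + 4 ) ) == 11
stmt 4: z := z - x  -- replace 1 occurrence(s) of z with (z - x)
  => ( x - ( ( z - x ) + 4 ) ) == 11
stmt 3: z := y * x  -- replace 1 occurrence(s) of z with (y * x)
  => ( x - ( ( ( y * x ) - x ) + 4 ) ) == 11
stmt 2: x := z * z  -- replace 3 occurrence(s) of x with (z * z)
  => ( ( z * z ) - ( ( ( y * ( z * z ) ) - ( z * z ) ) + 4 ) ) == 11
stmt 1: z := x - 7  -- replace 6 occurrence(s) of z with (x - 7)
  => ( ( ( x - 7 ) * ( x - 7 ) ) - ( ( ( y * ( ( x - 7 ) * ( x - 7 ) ) ) - ( ( x - 7 ) * ( x - 7 ) ) ) + 4 ) ) == 11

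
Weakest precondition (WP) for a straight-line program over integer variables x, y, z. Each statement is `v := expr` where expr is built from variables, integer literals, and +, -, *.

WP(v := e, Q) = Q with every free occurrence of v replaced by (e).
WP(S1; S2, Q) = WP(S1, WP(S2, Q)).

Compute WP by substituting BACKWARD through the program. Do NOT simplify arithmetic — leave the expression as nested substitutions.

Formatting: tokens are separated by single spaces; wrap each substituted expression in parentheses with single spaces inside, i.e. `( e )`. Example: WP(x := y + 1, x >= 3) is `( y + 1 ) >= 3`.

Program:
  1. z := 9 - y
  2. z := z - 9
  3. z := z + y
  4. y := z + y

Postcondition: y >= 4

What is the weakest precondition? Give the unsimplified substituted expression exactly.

Answer: ( ( ( ( 9 - y ) - 9 ) + y ) + y ) >= 4

Derivation:
post: y >= 4
stmt 4: y := z + y  -- replace 1 occurrence(s) of y with (z + y)
  => ( z + y ) >= 4
stmt 3: z := z + y  -- replace 1 occurrence(s) of z with (z + y)
  => ( ( z + y ) + y ) >= 4
stmt 2: z := z - 9  -- replace 1 occurrence(s) of z with (z - 9)
  => ( ( ( z - 9 ) + y ) + y ) >= 4
stmt 1: z := 9 - y  -- replace 1 occurrence(s) of z with (9 - y)
  => ( ( ( ( 9 - y ) - 9 ) + y ) + y ) >= 4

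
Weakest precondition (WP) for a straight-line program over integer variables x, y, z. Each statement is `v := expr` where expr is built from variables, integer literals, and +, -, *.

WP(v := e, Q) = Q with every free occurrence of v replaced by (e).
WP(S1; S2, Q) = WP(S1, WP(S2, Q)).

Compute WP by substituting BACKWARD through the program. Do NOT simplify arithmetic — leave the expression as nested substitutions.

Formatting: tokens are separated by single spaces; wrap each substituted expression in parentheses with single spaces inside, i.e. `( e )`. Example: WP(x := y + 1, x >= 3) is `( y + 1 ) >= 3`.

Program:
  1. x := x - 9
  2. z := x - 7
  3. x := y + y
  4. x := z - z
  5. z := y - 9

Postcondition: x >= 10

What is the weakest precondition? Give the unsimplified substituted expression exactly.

post: x >= 10
stmt 5: z := y - 9  -- replace 0 occurrence(s) of z with (y - 9)
  => x >= 10
stmt 4: x := z - z  -- replace 1 occurrence(s) of x with (z - z)
  => ( z - z ) >= 10
stmt 3: x := y + y  -- replace 0 occurrence(s) of x with (y + y)
  => ( z - z ) >= 10
stmt 2: z := x - 7  -- replace 2 occurrence(s) of z with (x - 7)
  => ( ( x - 7 ) - ( x - 7 ) ) >= 10
stmt 1: x := x - 9  -- replace 2 occurrence(s) of x with (x - 9)
  => ( ( ( x - 9 ) - 7 ) - ( ( x - 9 ) - 7 ) ) >= 10

Answer: ( ( ( x - 9 ) - 7 ) - ( ( x - 9 ) - 7 ) ) >= 10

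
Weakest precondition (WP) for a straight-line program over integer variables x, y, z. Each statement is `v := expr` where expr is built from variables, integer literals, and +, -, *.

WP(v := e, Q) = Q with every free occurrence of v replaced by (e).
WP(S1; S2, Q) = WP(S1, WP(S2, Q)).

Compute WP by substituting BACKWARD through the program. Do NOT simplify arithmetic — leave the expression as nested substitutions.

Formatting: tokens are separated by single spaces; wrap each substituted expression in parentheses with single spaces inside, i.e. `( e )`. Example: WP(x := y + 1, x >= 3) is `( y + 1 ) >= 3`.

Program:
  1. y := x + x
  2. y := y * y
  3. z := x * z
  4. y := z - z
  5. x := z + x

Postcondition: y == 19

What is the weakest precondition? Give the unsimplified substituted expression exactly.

post: y == 19
stmt 5: x := z + x  -- replace 0 occurrence(s) of x with (z + x)
  => y == 19
stmt 4: y := z - z  -- replace 1 occurrence(s) of y with (z - z)
  => ( z - z ) == 19
stmt 3: z := x * z  -- replace 2 occurrence(s) of z with (x * z)
  => ( ( x * z ) - ( x * z ) ) == 19
stmt 2: y := y * y  -- replace 0 occurrence(s) of y with (y * y)
  => ( ( x * z ) - ( x * z ) ) == 19
stmt 1: y := x + x  -- replace 0 occurrence(s) of y with (x + x)
  => ( ( x * z ) - ( x * z ) ) == 19

Answer: ( ( x * z ) - ( x * z ) ) == 19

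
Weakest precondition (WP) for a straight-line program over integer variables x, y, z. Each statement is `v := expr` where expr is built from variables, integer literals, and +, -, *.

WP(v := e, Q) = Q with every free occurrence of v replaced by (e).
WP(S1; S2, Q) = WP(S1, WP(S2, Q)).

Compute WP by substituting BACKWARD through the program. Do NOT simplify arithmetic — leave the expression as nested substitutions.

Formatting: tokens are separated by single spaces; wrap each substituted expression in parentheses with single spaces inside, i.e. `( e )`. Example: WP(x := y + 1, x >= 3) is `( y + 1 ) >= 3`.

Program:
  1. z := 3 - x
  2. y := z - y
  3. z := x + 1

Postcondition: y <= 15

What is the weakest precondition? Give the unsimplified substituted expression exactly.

post: y <= 15
stmt 3: z := x + 1  -- replace 0 occurrence(s) of z with (x + 1)
  => y <= 15
stmt 2: y := z - y  -- replace 1 occurrence(s) of y with (z - y)
  => ( z - y ) <= 15
stmt 1: z := 3 - x  -- replace 1 occurrence(s) of z with (3 - x)
  => ( ( 3 - x ) - y ) <= 15

Answer: ( ( 3 - x ) - y ) <= 15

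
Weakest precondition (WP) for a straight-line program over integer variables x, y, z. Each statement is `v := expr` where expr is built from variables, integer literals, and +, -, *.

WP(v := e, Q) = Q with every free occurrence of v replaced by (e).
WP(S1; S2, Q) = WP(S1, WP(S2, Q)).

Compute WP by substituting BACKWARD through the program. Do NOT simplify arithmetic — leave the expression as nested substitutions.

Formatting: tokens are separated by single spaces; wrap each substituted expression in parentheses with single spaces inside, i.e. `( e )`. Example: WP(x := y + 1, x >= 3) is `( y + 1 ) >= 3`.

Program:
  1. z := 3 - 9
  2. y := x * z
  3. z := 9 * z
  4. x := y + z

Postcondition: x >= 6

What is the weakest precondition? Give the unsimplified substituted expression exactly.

post: x >= 6
stmt 4: x := y + z  -- replace 1 occurrence(s) of x with (y + z)
  => ( y + z ) >= 6
stmt 3: z := 9 * z  -- replace 1 occurrence(s) of z with (9 * z)
  => ( y + ( 9 * z ) ) >= 6
stmt 2: y := x * z  -- replace 1 occurrence(s) of y with (x * z)
  => ( ( x * z ) + ( 9 * z ) ) >= 6
stmt 1: z := 3 - 9  -- replace 2 occurrence(s) of z with (3 - 9)
  => ( ( x * ( 3 - 9 ) ) + ( 9 * ( 3 - 9 ) ) ) >= 6

Answer: ( ( x * ( 3 - 9 ) ) + ( 9 * ( 3 - 9 ) ) ) >= 6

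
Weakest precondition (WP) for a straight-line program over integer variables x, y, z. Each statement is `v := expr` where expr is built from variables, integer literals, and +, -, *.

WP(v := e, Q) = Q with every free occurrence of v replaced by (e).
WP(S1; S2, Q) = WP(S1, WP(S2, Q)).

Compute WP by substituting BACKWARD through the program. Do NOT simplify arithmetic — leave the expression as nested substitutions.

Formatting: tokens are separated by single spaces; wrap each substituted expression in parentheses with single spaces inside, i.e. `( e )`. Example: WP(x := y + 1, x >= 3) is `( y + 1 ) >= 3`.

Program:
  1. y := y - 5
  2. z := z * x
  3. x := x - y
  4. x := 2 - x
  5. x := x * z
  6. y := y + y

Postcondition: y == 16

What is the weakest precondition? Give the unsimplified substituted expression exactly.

post: y == 16
stmt 6: y := y + y  -- replace 1 occurrence(s) of y with (y + y)
  => ( y + y ) == 16
stmt 5: x := x * z  -- replace 0 occurrence(s) of x with (x * z)
  => ( y + y ) == 16
stmt 4: x := 2 - x  -- replace 0 occurrence(s) of x with (2 - x)
  => ( y + y ) == 16
stmt 3: x := x - y  -- replace 0 occurrence(s) of x with (x - y)
  => ( y + y ) == 16
stmt 2: z := z * x  -- replace 0 occurrence(s) of z with (z * x)
  => ( y + y ) == 16
stmt 1: y := y - 5  -- replace 2 occurrence(s) of y with (y - 5)
  => ( ( y - 5 ) + ( y - 5 ) ) == 16

Answer: ( ( y - 5 ) + ( y - 5 ) ) == 16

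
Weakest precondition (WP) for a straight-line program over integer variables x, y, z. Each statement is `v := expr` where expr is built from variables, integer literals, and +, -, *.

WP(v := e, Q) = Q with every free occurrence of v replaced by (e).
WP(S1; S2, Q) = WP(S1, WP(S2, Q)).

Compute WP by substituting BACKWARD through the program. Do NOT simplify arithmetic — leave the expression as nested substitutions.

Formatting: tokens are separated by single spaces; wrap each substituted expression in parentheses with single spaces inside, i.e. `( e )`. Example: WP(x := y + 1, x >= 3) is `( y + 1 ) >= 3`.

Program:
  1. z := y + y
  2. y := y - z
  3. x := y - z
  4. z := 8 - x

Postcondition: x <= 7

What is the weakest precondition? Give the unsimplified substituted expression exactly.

post: x <= 7
stmt 4: z := 8 - x  -- replace 0 occurrence(s) of z with (8 - x)
  => x <= 7
stmt 3: x := y - z  -- replace 1 occurrence(s) of x with (y - z)
  => ( y - z ) <= 7
stmt 2: y := y - z  -- replace 1 occurrence(s) of y with (y - z)
  => ( ( y - z ) - z ) <= 7
stmt 1: z := y + y  -- replace 2 occurrence(s) of z with (y + y)
  => ( ( y - ( y + y ) ) - ( y + y ) ) <= 7

Answer: ( ( y - ( y + y ) ) - ( y + y ) ) <= 7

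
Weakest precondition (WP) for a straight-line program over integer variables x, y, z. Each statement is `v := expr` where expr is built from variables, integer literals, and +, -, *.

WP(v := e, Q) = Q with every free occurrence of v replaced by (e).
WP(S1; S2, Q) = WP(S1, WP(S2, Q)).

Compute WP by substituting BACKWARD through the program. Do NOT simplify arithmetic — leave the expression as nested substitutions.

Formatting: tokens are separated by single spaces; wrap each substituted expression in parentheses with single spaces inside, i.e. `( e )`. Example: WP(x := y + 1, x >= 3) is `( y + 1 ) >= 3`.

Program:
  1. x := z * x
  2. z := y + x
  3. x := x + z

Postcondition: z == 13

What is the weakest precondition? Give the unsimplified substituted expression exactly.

post: z == 13
stmt 3: x := x + z  -- replace 0 occurrence(s) of x with (x + z)
  => z == 13
stmt 2: z := y + x  -- replace 1 occurrence(s) of z with (y + x)
  => ( y + x ) == 13
stmt 1: x := z * x  -- replace 1 occurrence(s) of x with (z * x)
  => ( y + ( z * x ) ) == 13

Answer: ( y + ( z * x ) ) == 13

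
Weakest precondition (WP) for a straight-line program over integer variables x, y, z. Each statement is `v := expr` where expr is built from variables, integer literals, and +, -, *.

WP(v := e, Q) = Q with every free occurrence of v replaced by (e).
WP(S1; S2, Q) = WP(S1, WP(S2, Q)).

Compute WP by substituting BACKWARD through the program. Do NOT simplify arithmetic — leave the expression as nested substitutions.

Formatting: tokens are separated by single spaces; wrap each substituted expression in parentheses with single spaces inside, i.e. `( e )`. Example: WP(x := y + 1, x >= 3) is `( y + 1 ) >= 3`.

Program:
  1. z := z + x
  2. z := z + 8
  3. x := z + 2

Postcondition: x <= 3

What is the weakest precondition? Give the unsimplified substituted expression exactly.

post: x <= 3
stmt 3: x := z + 2  -- replace 1 occurrence(s) of x with (z + 2)
  => ( z + 2 ) <= 3
stmt 2: z := z + 8  -- replace 1 occurrence(s) of z with (z + 8)
  => ( ( z + 8 ) + 2 ) <= 3
stmt 1: z := z + x  -- replace 1 occurrence(s) of z with (z + x)
  => ( ( ( z + x ) + 8 ) + 2 ) <= 3

Answer: ( ( ( z + x ) + 8 ) + 2 ) <= 3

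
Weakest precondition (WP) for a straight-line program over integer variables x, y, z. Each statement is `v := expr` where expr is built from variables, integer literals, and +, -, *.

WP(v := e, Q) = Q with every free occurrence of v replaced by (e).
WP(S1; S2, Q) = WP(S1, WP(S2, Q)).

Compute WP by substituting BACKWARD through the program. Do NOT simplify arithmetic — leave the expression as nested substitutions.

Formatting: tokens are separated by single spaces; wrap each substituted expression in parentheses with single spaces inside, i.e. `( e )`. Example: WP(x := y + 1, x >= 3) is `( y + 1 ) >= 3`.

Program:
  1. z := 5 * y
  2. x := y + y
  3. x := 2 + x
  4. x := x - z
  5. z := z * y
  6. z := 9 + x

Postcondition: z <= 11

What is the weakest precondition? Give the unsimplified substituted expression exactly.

post: z <= 11
stmt 6: z := 9 + x  -- replace 1 occurrence(s) of z with (9 + x)
  => ( 9 + x ) <= 11
stmt 5: z := z * y  -- replace 0 occurrence(s) of z with (z * y)
  => ( 9 + x ) <= 11
stmt 4: x := x - z  -- replace 1 occurrence(s) of x with (x - z)
  => ( 9 + ( x - z ) ) <= 11
stmt 3: x := 2 + x  -- replace 1 occurrence(s) of x with (2 + x)
  => ( 9 + ( ( 2 + x ) - z ) ) <= 11
stmt 2: x := y + y  -- replace 1 occurrence(s) of x with (y + y)
  => ( 9 + ( ( 2 + ( y + y ) ) - z ) ) <= 11
stmt 1: z := 5 * y  -- replace 1 occurrence(s) of z with (5 * y)
  => ( 9 + ( ( 2 + ( y + y ) ) - ( 5 * y ) ) ) <= 11

Answer: ( 9 + ( ( 2 + ( y + y ) ) - ( 5 * y ) ) ) <= 11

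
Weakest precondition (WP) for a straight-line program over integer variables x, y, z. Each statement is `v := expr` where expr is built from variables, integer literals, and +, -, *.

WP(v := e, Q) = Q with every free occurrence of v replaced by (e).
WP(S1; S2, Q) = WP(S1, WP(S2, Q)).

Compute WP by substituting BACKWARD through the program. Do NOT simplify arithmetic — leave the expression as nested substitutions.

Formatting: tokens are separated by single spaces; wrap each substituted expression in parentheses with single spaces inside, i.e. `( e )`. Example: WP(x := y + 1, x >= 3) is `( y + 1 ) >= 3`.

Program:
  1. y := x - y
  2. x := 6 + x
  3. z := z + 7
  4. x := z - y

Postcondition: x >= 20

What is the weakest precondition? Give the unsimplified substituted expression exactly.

Answer: ( ( z + 7 ) - ( x - y ) ) >= 20

Derivation:
post: x >= 20
stmt 4: x := z - y  -- replace 1 occurrence(s) of x with (z - y)
  => ( z - y ) >= 20
stmt 3: z := z + 7  -- replace 1 occurrence(s) of z with (z + 7)
  => ( ( z + 7 ) - y ) >= 20
stmt 2: x := 6 + x  -- replace 0 occurrence(s) of x with (6 + x)
  => ( ( z + 7 ) - y ) >= 20
stmt 1: y := x - y  -- replace 1 occurrence(s) of y with (x - y)
  => ( ( z + 7 ) - ( x - y ) ) >= 20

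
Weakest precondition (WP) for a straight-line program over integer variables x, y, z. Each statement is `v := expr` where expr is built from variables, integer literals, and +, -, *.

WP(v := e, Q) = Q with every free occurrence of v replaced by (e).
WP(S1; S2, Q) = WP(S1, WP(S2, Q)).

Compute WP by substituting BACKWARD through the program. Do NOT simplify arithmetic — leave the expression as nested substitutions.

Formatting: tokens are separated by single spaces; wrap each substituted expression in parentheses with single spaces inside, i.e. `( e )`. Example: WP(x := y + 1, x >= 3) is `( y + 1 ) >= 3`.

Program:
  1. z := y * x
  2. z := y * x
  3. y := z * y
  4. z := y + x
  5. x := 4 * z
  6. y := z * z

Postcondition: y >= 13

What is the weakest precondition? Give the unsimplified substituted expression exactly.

Answer: ( ( ( ( y * x ) * y ) + x ) * ( ( ( y * x ) * y ) + x ) ) >= 13

Derivation:
post: y >= 13
stmt 6: y := z * z  -- replace 1 occurrence(s) of y with (z * z)
  => ( z * z ) >= 13
stmt 5: x := 4 * z  -- replace 0 occurrence(s) of x with (4 * z)
  => ( z * z ) >= 13
stmt 4: z := y + x  -- replace 2 occurrence(s) of z with (y + x)
  => ( ( y + x ) * ( y + x ) ) >= 13
stmt 3: y := z * y  -- replace 2 occurrence(s) of y with (z * y)
  => ( ( ( z * y ) + x ) * ( ( z * y ) + x ) ) >= 13
stmt 2: z := y * x  -- replace 2 occurrence(s) of z with (y * x)
  => ( ( ( ( y * x ) * y ) + x ) * ( ( ( y * x ) * y ) + x ) ) >= 13
stmt 1: z := y * x  -- replace 0 occurrence(s) of z with (y * x)
  => ( ( ( ( y * x ) * y ) + x ) * ( ( ( y * x ) * y ) + x ) ) >= 13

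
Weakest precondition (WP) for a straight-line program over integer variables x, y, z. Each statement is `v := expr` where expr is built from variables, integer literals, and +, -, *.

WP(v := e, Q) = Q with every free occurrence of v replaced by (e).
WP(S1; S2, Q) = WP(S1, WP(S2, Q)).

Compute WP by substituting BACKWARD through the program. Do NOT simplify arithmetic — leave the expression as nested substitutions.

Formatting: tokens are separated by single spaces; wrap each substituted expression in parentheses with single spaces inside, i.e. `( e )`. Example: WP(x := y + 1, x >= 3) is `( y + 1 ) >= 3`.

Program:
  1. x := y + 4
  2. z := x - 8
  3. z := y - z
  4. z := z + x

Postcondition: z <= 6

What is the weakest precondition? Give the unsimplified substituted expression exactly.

Answer: ( ( y - ( ( y + 4 ) - 8 ) ) + ( y + 4 ) ) <= 6

Derivation:
post: z <= 6
stmt 4: z := z + x  -- replace 1 occurrence(s) of z with (z + x)
  => ( z + x ) <= 6
stmt 3: z := y - z  -- replace 1 occurrence(s) of z with (y - z)
  => ( ( y - z ) + x ) <= 6
stmt 2: z := x - 8  -- replace 1 occurrence(s) of z with (x - 8)
  => ( ( y - ( x - 8 ) ) + x ) <= 6
stmt 1: x := y + 4  -- replace 2 occurrence(s) of x with (y + 4)
  => ( ( y - ( ( y + 4 ) - 8 ) ) + ( y + 4 ) ) <= 6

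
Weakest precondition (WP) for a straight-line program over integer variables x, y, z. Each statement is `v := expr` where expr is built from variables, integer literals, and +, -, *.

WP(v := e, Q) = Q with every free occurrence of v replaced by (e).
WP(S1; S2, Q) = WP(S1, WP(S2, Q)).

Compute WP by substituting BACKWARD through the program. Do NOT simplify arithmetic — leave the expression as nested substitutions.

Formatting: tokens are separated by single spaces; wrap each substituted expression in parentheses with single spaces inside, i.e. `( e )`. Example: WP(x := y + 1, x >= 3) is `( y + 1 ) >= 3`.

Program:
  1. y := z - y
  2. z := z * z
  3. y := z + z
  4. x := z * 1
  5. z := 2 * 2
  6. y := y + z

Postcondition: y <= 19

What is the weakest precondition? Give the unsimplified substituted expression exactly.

Answer: ( ( ( z * z ) + ( z * z ) ) + ( 2 * 2 ) ) <= 19

Derivation:
post: y <= 19
stmt 6: y := y + z  -- replace 1 occurrence(s) of y with (y + z)
  => ( y + z ) <= 19
stmt 5: z := 2 * 2  -- replace 1 occurrence(s) of z with (2 * 2)
  => ( y + ( 2 * 2 ) ) <= 19
stmt 4: x := z * 1  -- replace 0 occurrence(s) of x with (z * 1)
  => ( y + ( 2 * 2 ) ) <= 19
stmt 3: y := z + z  -- replace 1 occurrence(s) of y with (z + z)
  => ( ( z + z ) + ( 2 * 2 ) ) <= 19
stmt 2: z := z * z  -- replace 2 occurrence(s) of z with (z * z)
  => ( ( ( z * z ) + ( z * z ) ) + ( 2 * 2 ) ) <= 19
stmt 1: y := z - y  -- replace 0 occurrence(s) of y with (z - y)
  => ( ( ( z * z ) + ( z * z ) ) + ( 2 * 2 ) ) <= 19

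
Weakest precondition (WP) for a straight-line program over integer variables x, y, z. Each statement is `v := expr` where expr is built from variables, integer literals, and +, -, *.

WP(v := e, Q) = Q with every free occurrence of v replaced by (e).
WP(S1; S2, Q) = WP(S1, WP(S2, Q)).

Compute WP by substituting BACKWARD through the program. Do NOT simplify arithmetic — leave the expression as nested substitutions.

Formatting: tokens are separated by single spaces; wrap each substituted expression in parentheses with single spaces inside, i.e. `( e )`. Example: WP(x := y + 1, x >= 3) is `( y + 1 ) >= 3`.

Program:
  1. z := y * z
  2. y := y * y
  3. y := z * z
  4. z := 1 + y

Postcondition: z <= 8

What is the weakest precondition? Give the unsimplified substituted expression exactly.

post: z <= 8
stmt 4: z := 1 + y  -- replace 1 occurrence(s) of z with (1 + y)
  => ( 1 + y ) <= 8
stmt 3: y := z * z  -- replace 1 occurrence(s) of y with (z * z)
  => ( 1 + ( z * z ) ) <= 8
stmt 2: y := y * y  -- replace 0 occurrence(s) of y with (y * y)
  => ( 1 + ( z * z ) ) <= 8
stmt 1: z := y * z  -- replace 2 occurrence(s) of z with (y * z)
  => ( 1 + ( ( y * z ) * ( y * z ) ) ) <= 8

Answer: ( 1 + ( ( y * z ) * ( y * z ) ) ) <= 8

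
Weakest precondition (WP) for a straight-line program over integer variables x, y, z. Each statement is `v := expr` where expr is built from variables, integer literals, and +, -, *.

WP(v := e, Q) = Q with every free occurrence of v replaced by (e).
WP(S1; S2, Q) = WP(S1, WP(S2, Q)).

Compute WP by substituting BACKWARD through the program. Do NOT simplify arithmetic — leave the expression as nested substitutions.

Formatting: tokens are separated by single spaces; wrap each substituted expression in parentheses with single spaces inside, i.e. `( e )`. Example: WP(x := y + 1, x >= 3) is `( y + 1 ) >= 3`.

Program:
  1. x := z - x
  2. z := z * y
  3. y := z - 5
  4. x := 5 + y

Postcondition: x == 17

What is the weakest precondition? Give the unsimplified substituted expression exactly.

post: x == 17
stmt 4: x := 5 + y  -- replace 1 occurrence(s) of x with (5 + y)
  => ( 5 + y ) == 17
stmt 3: y := z - 5  -- replace 1 occurrence(s) of y with (z - 5)
  => ( 5 + ( z - 5 ) ) == 17
stmt 2: z := z * y  -- replace 1 occurrence(s) of z with (z * y)
  => ( 5 + ( ( z * y ) - 5 ) ) == 17
stmt 1: x := z - x  -- replace 0 occurrence(s) of x with (z - x)
  => ( 5 + ( ( z * y ) - 5 ) ) == 17

Answer: ( 5 + ( ( z * y ) - 5 ) ) == 17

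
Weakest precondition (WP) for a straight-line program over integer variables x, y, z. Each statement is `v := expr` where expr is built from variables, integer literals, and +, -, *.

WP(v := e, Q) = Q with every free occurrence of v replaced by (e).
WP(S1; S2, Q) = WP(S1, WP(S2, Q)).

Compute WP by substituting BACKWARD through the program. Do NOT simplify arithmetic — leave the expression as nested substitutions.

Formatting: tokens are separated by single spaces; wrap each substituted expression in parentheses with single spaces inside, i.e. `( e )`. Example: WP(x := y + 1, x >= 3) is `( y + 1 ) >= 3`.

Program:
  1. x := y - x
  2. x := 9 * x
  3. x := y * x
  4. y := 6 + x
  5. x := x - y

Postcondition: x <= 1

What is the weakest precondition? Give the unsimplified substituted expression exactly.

Answer: ( ( y * ( 9 * ( y - x ) ) ) - ( 6 + ( y * ( 9 * ( y - x ) ) ) ) ) <= 1

Derivation:
post: x <= 1
stmt 5: x := x - y  -- replace 1 occurrence(s) of x with (x - y)
  => ( x - y ) <= 1
stmt 4: y := 6 + x  -- replace 1 occurrence(s) of y with (6 + x)
  => ( x - ( 6 + x ) ) <= 1
stmt 3: x := y * x  -- replace 2 occurrence(s) of x with (y * x)
  => ( ( y * x ) - ( 6 + ( y * x ) ) ) <= 1
stmt 2: x := 9 * x  -- replace 2 occurrence(s) of x with (9 * x)
  => ( ( y * ( 9 * x ) ) - ( 6 + ( y * ( 9 * x ) ) ) ) <= 1
stmt 1: x := y - x  -- replace 2 occurrence(s) of x with (y - x)
  => ( ( y * ( 9 * ( y - x ) ) ) - ( 6 + ( y * ( 9 * ( y - x ) ) ) ) ) <= 1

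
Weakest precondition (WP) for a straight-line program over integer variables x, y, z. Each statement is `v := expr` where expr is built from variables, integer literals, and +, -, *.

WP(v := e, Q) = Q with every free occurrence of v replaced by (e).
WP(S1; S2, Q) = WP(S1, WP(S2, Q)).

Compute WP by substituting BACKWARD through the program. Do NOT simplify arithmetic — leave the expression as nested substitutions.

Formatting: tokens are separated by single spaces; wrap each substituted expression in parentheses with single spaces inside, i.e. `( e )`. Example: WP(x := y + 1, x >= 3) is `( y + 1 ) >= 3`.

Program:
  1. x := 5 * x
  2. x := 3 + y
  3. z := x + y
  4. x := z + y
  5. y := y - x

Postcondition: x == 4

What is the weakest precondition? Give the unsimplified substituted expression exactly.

post: x == 4
stmt 5: y := y - x  -- replace 0 occurrence(s) of y with (y - x)
  => x == 4
stmt 4: x := z + y  -- replace 1 occurrence(s) of x with (z + y)
  => ( z + y ) == 4
stmt 3: z := x + y  -- replace 1 occurrence(s) of z with (x + y)
  => ( ( x + y ) + y ) == 4
stmt 2: x := 3 + y  -- replace 1 occurrence(s) of x with (3 + y)
  => ( ( ( 3 + y ) + y ) + y ) == 4
stmt 1: x := 5 * x  -- replace 0 occurrence(s) of x with (5 * x)
  => ( ( ( 3 + y ) + y ) + y ) == 4

Answer: ( ( ( 3 + y ) + y ) + y ) == 4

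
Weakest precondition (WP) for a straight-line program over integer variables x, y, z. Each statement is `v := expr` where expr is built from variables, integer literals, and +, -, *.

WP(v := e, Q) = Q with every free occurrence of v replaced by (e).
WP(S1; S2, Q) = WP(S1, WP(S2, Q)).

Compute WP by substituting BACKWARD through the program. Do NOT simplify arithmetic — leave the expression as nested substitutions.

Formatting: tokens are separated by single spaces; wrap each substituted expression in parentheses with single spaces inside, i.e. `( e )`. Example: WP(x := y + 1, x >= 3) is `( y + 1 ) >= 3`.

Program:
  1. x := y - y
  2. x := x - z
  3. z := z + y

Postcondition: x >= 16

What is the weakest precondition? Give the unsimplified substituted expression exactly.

Answer: ( ( y - y ) - z ) >= 16

Derivation:
post: x >= 16
stmt 3: z := z + y  -- replace 0 occurrence(s) of z with (z + y)
  => x >= 16
stmt 2: x := x - z  -- replace 1 occurrence(s) of x with (x - z)
  => ( x - z ) >= 16
stmt 1: x := y - y  -- replace 1 occurrence(s) of x with (y - y)
  => ( ( y - y ) - z ) >= 16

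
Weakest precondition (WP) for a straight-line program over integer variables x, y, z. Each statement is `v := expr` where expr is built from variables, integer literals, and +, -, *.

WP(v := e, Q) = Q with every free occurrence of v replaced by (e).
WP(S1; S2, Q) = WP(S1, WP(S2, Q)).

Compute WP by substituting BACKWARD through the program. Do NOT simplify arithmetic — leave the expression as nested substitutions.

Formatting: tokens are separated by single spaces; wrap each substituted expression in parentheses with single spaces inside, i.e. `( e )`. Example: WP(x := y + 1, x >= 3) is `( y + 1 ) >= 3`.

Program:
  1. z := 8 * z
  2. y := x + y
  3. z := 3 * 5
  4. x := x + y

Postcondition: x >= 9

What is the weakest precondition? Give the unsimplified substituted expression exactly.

Answer: ( x + ( x + y ) ) >= 9

Derivation:
post: x >= 9
stmt 4: x := x + y  -- replace 1 occurrence(s) of x with (x + y)
  => ( x + y ) >= 9
stmt 3: z := 3 * 5  -- replace 0 occurrence(s) of z with (3 * 5)
  => ( x + y ) >= 9
stmt 2: y := x + y  -- replace 1 occurrence(s) of y with (x + y)
  => ( x + ( x + y ) ) >= 9
stmt 1: z := 8 * z  -- replace 0 occurrence(s) of z with (8 * z)
  => ( x + ( x + y ) ) >= 9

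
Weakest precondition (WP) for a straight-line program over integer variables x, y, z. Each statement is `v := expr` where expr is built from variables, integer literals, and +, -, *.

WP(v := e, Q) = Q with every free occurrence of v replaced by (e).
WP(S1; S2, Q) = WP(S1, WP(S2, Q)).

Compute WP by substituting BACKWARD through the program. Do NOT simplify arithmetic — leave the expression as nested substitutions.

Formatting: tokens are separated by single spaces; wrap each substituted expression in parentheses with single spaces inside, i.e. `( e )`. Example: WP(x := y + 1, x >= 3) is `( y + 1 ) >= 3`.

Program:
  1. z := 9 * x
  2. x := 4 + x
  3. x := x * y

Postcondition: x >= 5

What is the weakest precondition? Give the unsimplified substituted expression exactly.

Answer: ( ( 4 + x ) * y ) >= 5

Derivation:
post: x >= 5
stmt 3: x := x * y  -- replace 1 occurrence(s) of x with (x * y)
  => ( x * y ) >= 5
stmt 2: x := 4 + x  -- replace 1 occurrence(s) of x with (4 + x)
  => ( ( 4 + x ) * y ) >= 5
stmt 1: z := 9 * x  -- replace 0 occurrence(s) of z with (9 * x)
  => ( ( 4 + x ) * y ) >= 5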